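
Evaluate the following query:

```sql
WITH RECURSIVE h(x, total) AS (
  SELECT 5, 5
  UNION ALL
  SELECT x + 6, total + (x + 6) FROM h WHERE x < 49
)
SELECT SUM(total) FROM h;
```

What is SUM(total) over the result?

945

Base: x=5, total=5.
Iteration 1: 5 < 49 holds -> x = 5 + 6 = 11, total = 5 + 11 = 16.
Iteration 2: 11 < 49 holds -> x = 11 + 6 = 17, total = 16 + 17 = 33.
Iteration 3: 17 < 49 holds -> x = 17 + 6 = 23, total = 33 + 23 = 56.
Iteration 4: 23 < 49 holds -> x = 23 + 6 = 29, total = 56 + 29 = 85.
Iteration 5: 29 < 49 holds -> x = 29 + 6 = 35, total = 85 + 35 = 120.
Iteration 6: 35 < 49 holds -> x = 35 + 6 = 41, total = 120 + 41 = 161.
Iteration 7: 41 < 49 holds -> x = 41 + 6 = 47, total = 161 + 47 = 208.
Iteration 8: 47 < 49 holds -> x = 47 + 6 = 53, total = 208 + 53 = 261.
Iteration 9: 53 < 49 fails; recursion stops.
SUM(total) = 5 + 16 + 33 + 56 + 85 + 120 + 161 + 208 + 261 = 945.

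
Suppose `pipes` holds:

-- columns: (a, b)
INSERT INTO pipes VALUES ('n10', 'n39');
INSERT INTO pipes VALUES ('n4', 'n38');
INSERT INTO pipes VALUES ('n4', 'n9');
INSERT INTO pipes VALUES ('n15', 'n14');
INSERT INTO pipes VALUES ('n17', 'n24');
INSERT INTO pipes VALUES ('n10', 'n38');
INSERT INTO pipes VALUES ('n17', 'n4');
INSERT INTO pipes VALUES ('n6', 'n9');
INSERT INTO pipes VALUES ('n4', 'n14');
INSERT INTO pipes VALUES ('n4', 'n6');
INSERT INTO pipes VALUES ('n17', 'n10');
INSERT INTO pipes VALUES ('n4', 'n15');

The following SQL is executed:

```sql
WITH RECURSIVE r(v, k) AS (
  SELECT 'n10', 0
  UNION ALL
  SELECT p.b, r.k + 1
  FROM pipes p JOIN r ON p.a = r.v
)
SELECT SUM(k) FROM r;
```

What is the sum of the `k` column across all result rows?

2

Base: (n10, k=0).
Iteration 1: edges from {n10} -> (n38, k=1), (n39, k=1).
Iteration 2: no outgoing edges from {n38,n39}; recursion stops.
SUM(k) = 0 + 1 + 1 = 2.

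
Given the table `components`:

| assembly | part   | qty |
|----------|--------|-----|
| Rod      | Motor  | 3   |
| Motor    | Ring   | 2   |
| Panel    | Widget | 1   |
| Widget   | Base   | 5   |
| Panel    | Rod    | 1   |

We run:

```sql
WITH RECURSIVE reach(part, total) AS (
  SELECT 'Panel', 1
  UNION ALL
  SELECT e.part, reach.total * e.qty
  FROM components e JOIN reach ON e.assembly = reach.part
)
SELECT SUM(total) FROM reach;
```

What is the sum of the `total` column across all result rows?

Base: (Panel, total=1).
Iteration 1: components of {Panel} -> Rod = 1*1 = 1, Widget = 1*1 = 1.
Iteration 2: components of {Rod,Widget} -> Base = 1*5 = 5, Motor = 1*3 = 3.
Iteration 3: components of {Base,Motor} -> Ring = 3*2 = 6.
Iteration 4: no further components; recursion stops.
SUM(total) = 1 + 1 + 1 + 3 + 5 + 6 = 17.

17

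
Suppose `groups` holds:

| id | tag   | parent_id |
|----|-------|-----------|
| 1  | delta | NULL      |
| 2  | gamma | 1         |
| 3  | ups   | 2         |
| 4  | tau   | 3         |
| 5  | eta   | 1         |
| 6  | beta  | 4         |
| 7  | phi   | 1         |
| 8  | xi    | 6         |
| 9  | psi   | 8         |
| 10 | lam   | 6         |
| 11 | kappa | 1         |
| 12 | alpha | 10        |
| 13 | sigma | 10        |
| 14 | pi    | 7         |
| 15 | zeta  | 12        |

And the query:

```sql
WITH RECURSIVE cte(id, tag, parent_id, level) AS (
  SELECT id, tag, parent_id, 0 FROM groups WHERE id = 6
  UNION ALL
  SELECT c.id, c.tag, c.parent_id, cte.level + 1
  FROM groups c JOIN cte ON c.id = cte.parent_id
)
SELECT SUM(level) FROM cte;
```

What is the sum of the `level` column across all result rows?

Base: id=6 (beta), parent_id=4, level 0.
Iteration 1: join on id=4 -> tau (id 4, parent_id=3, level 1).
Iteration 2: join on id=3 -> ups (id 3, parent_id=2, level 2).
Iteration 3: join on id=2 -> gamma (id 2, parent_id=1, level 3).
Iteration 4: join on id=1 -> delta (id 1, parent_id=NULL, level 4).
Iteration 5: parent_id is NULL; no match; recursion stops.
SUM(level) = 0 + 1 + 2 + 3 + 4 = 10.

10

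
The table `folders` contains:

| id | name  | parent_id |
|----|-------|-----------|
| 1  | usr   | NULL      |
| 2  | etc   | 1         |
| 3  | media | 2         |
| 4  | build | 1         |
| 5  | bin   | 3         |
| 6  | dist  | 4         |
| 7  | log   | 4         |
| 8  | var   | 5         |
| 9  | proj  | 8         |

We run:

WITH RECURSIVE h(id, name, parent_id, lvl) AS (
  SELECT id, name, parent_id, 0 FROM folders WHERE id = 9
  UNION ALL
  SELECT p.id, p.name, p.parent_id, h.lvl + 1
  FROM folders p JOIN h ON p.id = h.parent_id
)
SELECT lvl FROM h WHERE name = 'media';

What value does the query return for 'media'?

3

Base: id=9 (proj), parent_id=8, lvl 0.
Iteration 1: join on id=8 -> var (id 8, parent_id=5, lvl 1).
Iteration 2: join on id=5 -> bin (id 5, parent_id=3, lvl 2).
Iteration 3: join on id=3 -> media (id 3, parent_id=2, lvl 3).
Iteration 4: join on id=2 -> etc (id 2, parent_id=1, lvl 4).
Iteration 5: join on id=1 -> usr (id 1, parent_id=NULL, lvl 5).
Iteration 6: parent_id is NULL; no match; recursion stops.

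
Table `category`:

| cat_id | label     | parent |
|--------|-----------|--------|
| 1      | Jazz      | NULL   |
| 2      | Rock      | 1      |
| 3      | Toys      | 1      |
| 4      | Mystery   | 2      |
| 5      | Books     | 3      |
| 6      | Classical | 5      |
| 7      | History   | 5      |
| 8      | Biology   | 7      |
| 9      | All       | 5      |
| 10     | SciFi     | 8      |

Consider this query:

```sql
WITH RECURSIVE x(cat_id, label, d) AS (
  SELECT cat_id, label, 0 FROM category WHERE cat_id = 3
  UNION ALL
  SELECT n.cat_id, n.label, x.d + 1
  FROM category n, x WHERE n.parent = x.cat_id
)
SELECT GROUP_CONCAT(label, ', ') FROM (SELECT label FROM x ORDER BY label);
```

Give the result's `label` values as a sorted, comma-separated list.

All, Biology, Books, Classical, History, SciFi, Toys

Base: cat_id=3 (Toys) at d 0.
Iteration 1: rows with parent in {3} -> Books (id 5, d 1).
Iteration 2: rows with parent in {5} -> Classical (id 6, d 2), History (id 7, d 2), All (id 9, d 2).
Iteration 3: rows with parent in {6,7,9} -> Biology (id 8, d 3).
Iteration 4: rows with parent in {8} -> SciFi (id 10, d 4).
Iteration 5: no rows with parent in {10}; recursion stops.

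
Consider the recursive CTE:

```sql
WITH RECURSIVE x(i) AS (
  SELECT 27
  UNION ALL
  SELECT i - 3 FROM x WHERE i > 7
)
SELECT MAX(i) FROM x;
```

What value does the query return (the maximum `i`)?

Base: i=27.
Iteration 1: 27 > 7 holds -> i = 27 - 3 = 24.
Iteration 2: 24 > 7 holds -> i = 24 - 3 = 21.
Iteration 3: 21 > 7 holds -> i = 21 - 3 = 18.
Iteration 4: 18 > 7 holds -> i = 18 - 3 = 15.
Iteration 5: 15 > 7 holds -> i = 15 - 3 = 12.
Iteration 6: 12 > 7 holds -> i = 12 - 3 = 9.
Iteration 7: 9 > 7 holds -> i = 9 - 3 = 6.
Iteration 8: 6 > 7 fails; recursion stops.
i values: 27, 24, 21, 18, 15, 12, 9, 6; the maximum is 27.

27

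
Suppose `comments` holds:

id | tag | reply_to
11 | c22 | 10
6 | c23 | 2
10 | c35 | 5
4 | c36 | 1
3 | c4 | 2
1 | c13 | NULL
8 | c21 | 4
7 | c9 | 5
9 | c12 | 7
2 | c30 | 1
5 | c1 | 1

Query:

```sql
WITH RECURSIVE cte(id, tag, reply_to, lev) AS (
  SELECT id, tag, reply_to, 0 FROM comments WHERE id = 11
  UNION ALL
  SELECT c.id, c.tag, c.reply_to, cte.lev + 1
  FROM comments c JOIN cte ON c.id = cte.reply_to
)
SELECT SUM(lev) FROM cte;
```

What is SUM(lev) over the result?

Base: id=11 (c22), reply_to=10, lev 0.
Iteration 1: join on id=10 -> c35 (id 10, reply_to=5, lev 1).
Iteration 2: join on id=5 -> c1 (id 5, reply_to=1, lev 2).
Iteration 3: join on id=1 -> c13 (id 1, reply_to=NULL, lev 3).
Iteration 4: reply_to is NULL; no match; recursion stops.
SUM(lev) = 0 + 1 + 2 + 3 = 6.

6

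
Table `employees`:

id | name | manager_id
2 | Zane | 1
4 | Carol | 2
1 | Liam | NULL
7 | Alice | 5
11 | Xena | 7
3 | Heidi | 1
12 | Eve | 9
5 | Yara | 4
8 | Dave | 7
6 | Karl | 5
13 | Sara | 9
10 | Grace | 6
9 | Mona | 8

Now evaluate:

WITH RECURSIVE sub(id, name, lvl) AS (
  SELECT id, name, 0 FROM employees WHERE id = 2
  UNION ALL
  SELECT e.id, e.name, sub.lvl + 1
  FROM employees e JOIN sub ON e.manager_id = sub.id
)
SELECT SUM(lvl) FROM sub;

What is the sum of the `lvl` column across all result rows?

Base: id=2 (Zane) at lvl 0.
Iteration 1: rows with manager_id in {2} -> Carol (id 4, lvl 1).
Iteration 2: rows with manager_id in {4} -> Yara (id 5, lvl 2).
Iteration 3: rows with manager_id in {5} -> Karl (id 6, lvl 3), Alice (id 7, lvl 3).
Iteration 4: rows with manager_id in {6,7} -> Dave (id 8, lvl 4), Grace (id 10, lvl 4), Xena (id 11, lvl 4).
Iteration 5: rows with manager_id in {8,10,11} -> Mona (id 9, lvl 5).
Iteration 6: rows with manager_id in {9} -> Eve (id 12, lvl 6), Sara (id 13, lvl 6).
Iteration 7: no rows with manager_id in {12,13}; recursion stops.
SUM(lvl) = 0 + 1 + 2 + 3 + 3 + 4 + 4 + 4 + 5 + 6 + 6 = 38.

38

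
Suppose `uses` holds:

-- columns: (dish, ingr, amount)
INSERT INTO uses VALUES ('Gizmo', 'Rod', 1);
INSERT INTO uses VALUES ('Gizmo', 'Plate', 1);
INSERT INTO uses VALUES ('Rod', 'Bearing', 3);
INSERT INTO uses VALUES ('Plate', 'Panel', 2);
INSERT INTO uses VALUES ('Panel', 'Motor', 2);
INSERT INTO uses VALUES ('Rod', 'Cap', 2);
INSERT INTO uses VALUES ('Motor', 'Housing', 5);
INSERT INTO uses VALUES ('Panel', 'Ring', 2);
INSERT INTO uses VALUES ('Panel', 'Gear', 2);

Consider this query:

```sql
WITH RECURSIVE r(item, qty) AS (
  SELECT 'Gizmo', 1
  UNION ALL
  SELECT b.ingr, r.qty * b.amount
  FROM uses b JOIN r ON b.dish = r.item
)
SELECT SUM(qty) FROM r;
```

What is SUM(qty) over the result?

42

Base: (Gizmo, qty=1).
Iteration 1: components of {Gizmo} -> Plate = 1*1 = 1, Rod = 1*1 = 1.
Iteration 2: components of {Plate,Rod} -> Bearing = 1*3 = 3, Cap = 1*2 = 2, Panel = 1*2 = 2.
Iteration 3: components of {Bearing,Cap,Panel} -> Gear = 2*2 = 4, Motor = 2*2 = 4, Ring = 2*2 = 4.
Iteration 4: components of {Gear,Motor,Ring} -> Housing = 4*5 = 20.
Iteration 5: no further components; recursion stops.
SUM(qty) = 1 + 1 + 1 + 3 + 2 + 2 + 4 + 4 + 4 + 20 = 42.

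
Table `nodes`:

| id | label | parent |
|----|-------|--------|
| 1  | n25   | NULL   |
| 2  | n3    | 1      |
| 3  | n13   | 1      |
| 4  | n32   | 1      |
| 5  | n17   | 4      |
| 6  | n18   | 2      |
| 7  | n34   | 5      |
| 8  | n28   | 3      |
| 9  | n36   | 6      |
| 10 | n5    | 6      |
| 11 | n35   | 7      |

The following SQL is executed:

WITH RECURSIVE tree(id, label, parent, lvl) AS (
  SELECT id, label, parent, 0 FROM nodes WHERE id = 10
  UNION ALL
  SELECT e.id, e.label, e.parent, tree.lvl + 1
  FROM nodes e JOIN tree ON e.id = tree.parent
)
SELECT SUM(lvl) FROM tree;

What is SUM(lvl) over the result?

Base: id=10 (n5), parent=6, lvl 0.
Iteration 1: join on id=6 -> n18 (id 6, parent=2, lvl 1).
Iteration 2: join on id=2 -> n3 (id 2, parent=1, lvl 2).
Iteration 3: join on id=1 -> n25 (id 1, parent=NULL, lvl 3).
Iteration 4: parent is NULL; no match; recursion stops.
SUM(lvl) = 0 + 1 + 2 + 3 = 6.

6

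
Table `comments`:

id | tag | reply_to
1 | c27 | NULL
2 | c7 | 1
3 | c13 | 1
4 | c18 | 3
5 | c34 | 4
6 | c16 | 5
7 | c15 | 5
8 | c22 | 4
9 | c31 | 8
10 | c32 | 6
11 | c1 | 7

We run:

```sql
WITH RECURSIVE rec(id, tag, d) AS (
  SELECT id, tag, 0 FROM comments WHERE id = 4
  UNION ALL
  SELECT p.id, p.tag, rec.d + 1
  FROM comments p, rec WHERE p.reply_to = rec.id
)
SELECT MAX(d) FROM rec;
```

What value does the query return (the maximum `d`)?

3

Base: id=4 (c18) at d 0.
Iteration 1: rows with reply_to in {4} -> c34 (id 5, d 1), c22 (id 8, d 1).
Iteration 2: rows with reply_to in {5,8} -> c16 (id 6, d 2), c15 (id 7, d 2), c31 (id 9, d 2).
Iteration 3: rows with reply_to in {6,7,9} -> c32 (id 10, d 3), c1 (id 11, d 3).
Iteration 4: no rows with reply_to in {10,11}; recursion stops.
d values: 0, 1, 1, 2, 2, 2, 3, 3; the maximum is 3.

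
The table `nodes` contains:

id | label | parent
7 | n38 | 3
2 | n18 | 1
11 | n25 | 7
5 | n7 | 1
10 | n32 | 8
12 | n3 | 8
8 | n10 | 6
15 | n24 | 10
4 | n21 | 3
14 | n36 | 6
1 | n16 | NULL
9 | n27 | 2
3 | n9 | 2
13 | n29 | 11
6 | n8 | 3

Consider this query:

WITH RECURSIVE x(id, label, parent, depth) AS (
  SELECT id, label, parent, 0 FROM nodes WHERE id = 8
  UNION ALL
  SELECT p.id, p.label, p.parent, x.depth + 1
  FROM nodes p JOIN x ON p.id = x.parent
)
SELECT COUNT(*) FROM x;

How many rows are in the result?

Base: id=8 (n10), parent=6, depth 0.
Iteration 1: join on id=6 -> n8 (id 6, parent=3, depth 1).
Iteration 2: join on id=3 -> n9 (id 3, parent=2, depth 2).
Iteration 3: join on id=2 -> n18 (id 2, parent=1, depth 3).
Iteration 4: join on id=1 -> n16 (id 1, parent=NULL, depth 4).
Iteration 5: parent is NULL; no match; recursion stops.
Total rows emitted: 5.

5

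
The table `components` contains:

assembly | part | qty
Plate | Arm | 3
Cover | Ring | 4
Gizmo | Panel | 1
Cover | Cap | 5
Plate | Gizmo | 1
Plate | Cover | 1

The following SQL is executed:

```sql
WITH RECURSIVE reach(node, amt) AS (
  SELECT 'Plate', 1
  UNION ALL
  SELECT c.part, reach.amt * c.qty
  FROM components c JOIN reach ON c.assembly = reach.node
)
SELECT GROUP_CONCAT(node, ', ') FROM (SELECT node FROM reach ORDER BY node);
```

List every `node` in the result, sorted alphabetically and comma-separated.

Arm, Cap, Cover, Gizmo, Panel, Plate, Ring

Base: (Plate, amt=1).
Iteration 1: components of {Plate} -> Arm = 1*3 = 3, Cover = 1*1 = 1, Gizmo = 1*1 = 1.
Iteration 2: components of {Arm,Cover,Gizmo} -> Cap = 1*5 = 5, Panel = 1*1 = 1, Ring = 1*4 = 4.
Iteration 3: no further components; recursion stops.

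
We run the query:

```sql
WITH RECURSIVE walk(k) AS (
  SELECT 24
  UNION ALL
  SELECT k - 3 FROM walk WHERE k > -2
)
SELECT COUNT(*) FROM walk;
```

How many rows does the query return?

Base: k=24.
Iteration 1: 24 > -2 holds -> k = 24 - 3 = 21.
Iteration 2: 21 > -2 holds -> k = 21 - 3 = 18.
Iteration 3: 18 > -2 holds -> k = 18 - 3 = 15.
Iteration 4: 15 > -2 holds -> k = 15 - 3 = 12.
Iteration 5: 12 > -2 holds -> k = 12 - 3 = 9.
Iteration 6: 9 > -2 holds -> k = 9 - 3 = 6.
Iteration 7: 6 > -2 holds -> k = 6 - 3 = 3.
Iteration 8: 3 > -2 holds -> k = 3 - 3 = 0.
Iteration 9: 0 > -2 holds -> k = 0 - 3 = -3.
Iteration 10: -3 > -2 fails; recursion stops.
Total rows emitted: 10.

10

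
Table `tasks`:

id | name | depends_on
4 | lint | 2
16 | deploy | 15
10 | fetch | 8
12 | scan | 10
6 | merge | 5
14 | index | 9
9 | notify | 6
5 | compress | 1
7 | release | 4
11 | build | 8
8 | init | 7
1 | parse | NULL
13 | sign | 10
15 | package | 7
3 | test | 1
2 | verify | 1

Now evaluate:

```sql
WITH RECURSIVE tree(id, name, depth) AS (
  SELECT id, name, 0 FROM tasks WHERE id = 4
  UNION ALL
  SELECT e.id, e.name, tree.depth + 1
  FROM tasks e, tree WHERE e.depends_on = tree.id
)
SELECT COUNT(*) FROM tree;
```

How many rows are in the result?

Base: id=4 (lint) at depth 0.
Iteration 1: rows with depends_on in {4} -> release (id 7, depth 1).
Iteration 2: rows with depends_on in {7} -> init (id 8, depth 2), package (id 15, depth 2).
Iteration 3: rows with depends_on in {8,15} -> fetch (id 10, depth 3), build (id 11, depth 3), deploy (id 16, depth 3).
Iteration 4: rows with depends_on in {10,11,16} -> scan (id 12, depth 4), sign (id 13, depth 4).
Iteration 5: no rows with depends_on in {12,13}; recursion stops.
Total rows emitted: 9.

9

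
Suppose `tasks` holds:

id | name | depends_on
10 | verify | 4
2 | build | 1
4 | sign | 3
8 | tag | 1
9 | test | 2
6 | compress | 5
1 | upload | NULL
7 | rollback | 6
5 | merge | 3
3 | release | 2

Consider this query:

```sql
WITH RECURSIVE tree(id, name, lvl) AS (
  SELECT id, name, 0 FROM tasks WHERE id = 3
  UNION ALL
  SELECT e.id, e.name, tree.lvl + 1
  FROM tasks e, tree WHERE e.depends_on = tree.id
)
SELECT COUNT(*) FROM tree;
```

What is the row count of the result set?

6

Base: id=3 (release) at lvl 0.
Iteration 1: rows with depends_on in {3} -> sign (id 4, lvl 1), merge (id 5, lvl 1).
Iteration 2: rows with depends_on in {4,5} -> compress (id 6, lvl 2), verify (id 10, lvl 2).
Iteration 3: rows with depends_on in {6,10} -> rollback (id 7, lvl 3).
Iteration 4: no rows with depends_on in {7}; recursion stops.
Total rows emitted: 6.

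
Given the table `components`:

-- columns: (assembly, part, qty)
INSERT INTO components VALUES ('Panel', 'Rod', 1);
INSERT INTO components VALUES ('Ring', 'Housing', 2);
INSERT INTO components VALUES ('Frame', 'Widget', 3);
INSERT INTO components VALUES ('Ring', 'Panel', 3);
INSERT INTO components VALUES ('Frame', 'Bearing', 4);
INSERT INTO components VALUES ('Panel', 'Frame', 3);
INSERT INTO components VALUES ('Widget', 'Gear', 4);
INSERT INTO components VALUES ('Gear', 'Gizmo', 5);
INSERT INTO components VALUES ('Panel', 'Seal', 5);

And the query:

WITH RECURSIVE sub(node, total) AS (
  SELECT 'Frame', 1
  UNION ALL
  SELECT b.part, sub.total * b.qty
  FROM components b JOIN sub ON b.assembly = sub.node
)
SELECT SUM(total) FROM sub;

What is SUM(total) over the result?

80

Base: (Frame, total=1).
Iteration 1: components of {Frame} -> Bearing = 1*4 = 4, Widget = 1*3 = 3.
Iteration 2: components of {Bearing,Widget} -> Gear = 3*4 = 12.
Iteration 3: components of {Gear} -> Gizmo = 12*5 = 60.
Iteration 4: no further components; recursion stops.
SUM(total) = 1 + 3 + 4 + 12 + 60 = 80.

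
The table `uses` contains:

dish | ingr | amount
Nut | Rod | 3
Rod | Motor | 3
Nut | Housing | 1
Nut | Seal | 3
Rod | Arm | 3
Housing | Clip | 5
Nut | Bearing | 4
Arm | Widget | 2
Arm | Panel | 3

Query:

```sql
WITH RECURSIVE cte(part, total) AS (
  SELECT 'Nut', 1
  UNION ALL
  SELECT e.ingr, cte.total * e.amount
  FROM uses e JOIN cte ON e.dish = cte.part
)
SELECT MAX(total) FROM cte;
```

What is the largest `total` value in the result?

Base: (Nut, total=1).
Iteration 1: components of {Nut} -> Bearing = 1*4 = 4, Housing = 1*1 = 1, Rod = 1*3 = 3, Seal = 1*3 = 3.
Iteration 2: components of {Bearing,Housing,Rod,Seal} -> Arm = 3*3 = 9, Clip = 1*5 = 5, Motor = 3*3 = 9.
Iteration 3: components of {Arm,Clip,Motor} -> Panel = 9*3 = 27, Widget = 9*2 = 18.
Iteration 4: no further components; recursion stops.
total values: 1, 3, 1, 3, 4, 9, 9, 5, 18, 27; the maximum is 27.

27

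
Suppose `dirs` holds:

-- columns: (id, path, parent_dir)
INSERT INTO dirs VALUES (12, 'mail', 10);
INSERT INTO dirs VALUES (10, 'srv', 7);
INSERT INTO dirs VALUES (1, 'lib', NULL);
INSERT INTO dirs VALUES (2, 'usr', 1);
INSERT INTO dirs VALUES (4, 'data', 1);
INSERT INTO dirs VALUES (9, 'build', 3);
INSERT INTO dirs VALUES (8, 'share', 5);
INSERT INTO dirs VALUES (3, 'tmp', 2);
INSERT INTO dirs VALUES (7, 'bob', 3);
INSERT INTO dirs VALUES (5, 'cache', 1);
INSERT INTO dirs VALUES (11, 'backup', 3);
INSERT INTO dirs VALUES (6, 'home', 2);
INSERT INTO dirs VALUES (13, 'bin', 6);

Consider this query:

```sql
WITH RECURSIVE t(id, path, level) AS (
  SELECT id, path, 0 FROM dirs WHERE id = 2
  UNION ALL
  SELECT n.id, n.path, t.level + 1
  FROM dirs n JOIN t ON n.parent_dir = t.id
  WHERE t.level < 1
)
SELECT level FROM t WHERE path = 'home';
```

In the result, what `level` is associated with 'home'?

Base: id=2 (usr) at level 0.
Iteration 1: rows with parent_dir in {2} -> tmp (id 3, level 1), home (id 6, level 1).
Iteration 2: level < 1 fails for all current rows; recursion stops.

1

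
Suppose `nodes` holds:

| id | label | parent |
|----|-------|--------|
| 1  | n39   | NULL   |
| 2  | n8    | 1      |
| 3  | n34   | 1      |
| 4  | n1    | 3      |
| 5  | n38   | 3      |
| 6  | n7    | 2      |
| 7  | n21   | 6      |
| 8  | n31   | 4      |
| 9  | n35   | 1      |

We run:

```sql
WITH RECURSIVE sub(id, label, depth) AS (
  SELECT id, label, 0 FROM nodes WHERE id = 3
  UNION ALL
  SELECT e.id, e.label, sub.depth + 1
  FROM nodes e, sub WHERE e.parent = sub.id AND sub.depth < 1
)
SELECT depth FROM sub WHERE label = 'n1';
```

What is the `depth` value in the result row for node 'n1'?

1

Base: id=3 (n34) at depth 0.
Iteration 1: rows with parent in {3} -> n1 (id 4, depth 1), n38 (id 5, depth 1).
Iteration 2: depth < 1 fails for all current rows; recursion stops.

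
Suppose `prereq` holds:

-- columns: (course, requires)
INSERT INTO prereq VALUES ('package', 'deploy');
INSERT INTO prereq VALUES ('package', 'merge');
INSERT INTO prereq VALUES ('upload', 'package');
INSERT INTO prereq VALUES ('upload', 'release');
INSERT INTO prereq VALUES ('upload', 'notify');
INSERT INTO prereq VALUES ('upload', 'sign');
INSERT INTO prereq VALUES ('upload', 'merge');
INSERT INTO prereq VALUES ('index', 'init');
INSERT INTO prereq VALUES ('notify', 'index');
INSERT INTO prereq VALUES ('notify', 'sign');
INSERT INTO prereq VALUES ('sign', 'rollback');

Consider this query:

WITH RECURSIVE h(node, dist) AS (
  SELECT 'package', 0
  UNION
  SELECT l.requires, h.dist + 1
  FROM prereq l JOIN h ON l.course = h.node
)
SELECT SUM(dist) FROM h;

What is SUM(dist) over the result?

Base: (package, dist=0).
Iteration 1: edges from {package} -> (deploy, dist=1), (merge, dist=1).
Iteration 2: no outgoing edges from {deploy,merge}; recursion stops.
SUM(dist) = 0 + 1 + 1 = 2.

2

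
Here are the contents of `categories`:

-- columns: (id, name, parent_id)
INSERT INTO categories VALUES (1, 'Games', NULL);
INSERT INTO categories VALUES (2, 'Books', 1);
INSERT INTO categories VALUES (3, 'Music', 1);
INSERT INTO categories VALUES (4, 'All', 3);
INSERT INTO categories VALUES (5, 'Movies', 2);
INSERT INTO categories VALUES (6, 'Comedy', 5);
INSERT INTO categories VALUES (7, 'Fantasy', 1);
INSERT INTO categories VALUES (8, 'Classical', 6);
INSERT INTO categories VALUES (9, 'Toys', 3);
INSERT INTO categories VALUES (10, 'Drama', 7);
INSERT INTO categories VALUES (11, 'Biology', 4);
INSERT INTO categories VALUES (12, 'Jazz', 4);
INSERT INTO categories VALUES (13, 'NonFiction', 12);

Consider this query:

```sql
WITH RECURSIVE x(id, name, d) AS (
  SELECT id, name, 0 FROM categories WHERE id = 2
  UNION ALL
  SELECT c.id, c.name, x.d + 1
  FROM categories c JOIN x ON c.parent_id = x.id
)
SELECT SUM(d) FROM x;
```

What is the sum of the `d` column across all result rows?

6

Base: id=2 (Books) at d 0.
Iteration 1: rows with parent_id in {2} -> Movies (id 5, d 1).
Iteration 2: rows with parent_id in {5} -> Comedy (id 6, d 2).
Iteration 3: rows with parent_id in {6} -> Classical (id 8, d 3).
Iteration 4: no rows with parent_id in {8}; recursion stops.
SUM(d) = 0 + 1 + 2 + 3 = 6.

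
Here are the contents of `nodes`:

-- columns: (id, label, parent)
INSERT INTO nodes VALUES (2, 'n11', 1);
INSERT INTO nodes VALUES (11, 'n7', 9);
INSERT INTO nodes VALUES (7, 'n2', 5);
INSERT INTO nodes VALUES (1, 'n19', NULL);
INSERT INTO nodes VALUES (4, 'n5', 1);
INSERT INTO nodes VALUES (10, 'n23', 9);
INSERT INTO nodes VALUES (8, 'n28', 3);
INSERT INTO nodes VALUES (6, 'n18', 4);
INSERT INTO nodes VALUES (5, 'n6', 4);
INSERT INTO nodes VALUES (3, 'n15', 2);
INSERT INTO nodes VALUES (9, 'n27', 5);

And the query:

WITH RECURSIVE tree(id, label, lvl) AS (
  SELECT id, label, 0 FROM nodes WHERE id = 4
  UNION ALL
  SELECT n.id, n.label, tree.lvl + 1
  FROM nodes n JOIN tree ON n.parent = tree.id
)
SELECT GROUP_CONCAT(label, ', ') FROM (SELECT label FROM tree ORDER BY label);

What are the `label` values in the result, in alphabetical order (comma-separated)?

Base: id=4 (n5) at lvl 0.
Iteration 1: rows with parent in {4} -> n6 (id 5, lvl 1), n18 (id 6, lvl 1).
Iteration 2: rows with parent in {5,6} -> n2 (id 7, lvl 2), n27 (id 9, lvl 2).
Iteration 3: rows with parent in {7,9} -> n23 (id 10, lvl 3), n7 (id 11, lvl 3).
Iteration 4: no rows with parent in {10,11}; recursion stops.

n18, n2, n23, n27, n5, n6, n7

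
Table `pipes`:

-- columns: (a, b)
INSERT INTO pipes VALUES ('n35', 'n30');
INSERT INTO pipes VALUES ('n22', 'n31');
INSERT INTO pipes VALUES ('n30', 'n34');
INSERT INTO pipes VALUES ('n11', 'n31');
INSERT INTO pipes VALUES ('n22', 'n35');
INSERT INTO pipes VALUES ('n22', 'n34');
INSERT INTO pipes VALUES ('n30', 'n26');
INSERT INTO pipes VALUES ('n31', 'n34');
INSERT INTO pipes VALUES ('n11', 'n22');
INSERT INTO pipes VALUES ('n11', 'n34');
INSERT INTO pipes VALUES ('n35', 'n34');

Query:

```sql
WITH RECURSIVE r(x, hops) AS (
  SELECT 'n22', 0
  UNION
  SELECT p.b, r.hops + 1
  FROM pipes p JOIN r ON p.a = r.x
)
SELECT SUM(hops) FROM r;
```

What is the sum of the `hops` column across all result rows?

Base: (n22, hops=0).
Iteration 1: edges from {n22} -> (n31, hops=1), (n34, hops=1), (n35, hops=1).
Iteration 2: edges from {n31,n34,n35} -> (n30, hops=2), (n34, hops=2). [UNION drops 1 duplicate row(s)]
Iteration 3: edges from {n30,n34} -> (n26, hops=3), (n34, hops=3).
Iteration 4: no outgoing edges from {n26,n34}; recursion stops.
SUM(hops) = 0 + 1 + 1 + 1 + 2 + 2 + 3 + 3 = 13.

13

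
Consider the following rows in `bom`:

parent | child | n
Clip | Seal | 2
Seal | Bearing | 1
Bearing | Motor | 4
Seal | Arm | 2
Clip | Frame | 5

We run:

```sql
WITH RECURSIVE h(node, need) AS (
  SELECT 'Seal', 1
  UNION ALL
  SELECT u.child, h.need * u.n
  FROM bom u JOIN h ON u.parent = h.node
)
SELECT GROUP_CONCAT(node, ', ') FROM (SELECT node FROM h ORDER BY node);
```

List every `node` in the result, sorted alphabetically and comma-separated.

Arm, Bearing, Motor, Seal

Base: (Seal, need=1).
Iteration 1: components of {Seal} -> Arm = 1*2 = 2, Bearing = 1*1 = 1.
Iteration 2: components of {Arm,Bearing} -> Motor = 1*4 = 4.
Iteration 3: no further components; recursion stops.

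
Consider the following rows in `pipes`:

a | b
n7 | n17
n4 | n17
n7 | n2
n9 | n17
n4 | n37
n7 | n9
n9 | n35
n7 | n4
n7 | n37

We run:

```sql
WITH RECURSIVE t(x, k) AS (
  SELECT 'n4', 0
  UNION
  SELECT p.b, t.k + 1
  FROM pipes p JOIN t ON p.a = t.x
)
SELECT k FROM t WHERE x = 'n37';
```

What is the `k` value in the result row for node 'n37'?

Base: (n4, k=0).
Iteration 1: edges from {n4} -> (n17, k=1), (n37, k=1).
Iteration 2: no outgoing edges from {n17,n37}; recursion stops.

1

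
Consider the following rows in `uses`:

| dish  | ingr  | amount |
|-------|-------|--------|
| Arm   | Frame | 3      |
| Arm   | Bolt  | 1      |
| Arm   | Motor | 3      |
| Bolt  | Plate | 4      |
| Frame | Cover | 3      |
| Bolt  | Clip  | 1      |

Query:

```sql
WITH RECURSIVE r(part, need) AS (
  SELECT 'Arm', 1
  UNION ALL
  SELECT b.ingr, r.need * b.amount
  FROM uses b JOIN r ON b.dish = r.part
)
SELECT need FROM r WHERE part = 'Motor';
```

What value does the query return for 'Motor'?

Base: (Arm, need=1).
Iteration 1: components of {Arm} -> Bolt = 1*1 = 1, Frame = 1*3 = 3, Motor = 1*3 = 3.
Iteration 2: components of {Bolt,Frame,Motor} -> Clip = 1*1 = 1, Cover = 3*3 = 9, Plate = 1*4 = 4.
Iteration 3: no further components; recursion stops.

3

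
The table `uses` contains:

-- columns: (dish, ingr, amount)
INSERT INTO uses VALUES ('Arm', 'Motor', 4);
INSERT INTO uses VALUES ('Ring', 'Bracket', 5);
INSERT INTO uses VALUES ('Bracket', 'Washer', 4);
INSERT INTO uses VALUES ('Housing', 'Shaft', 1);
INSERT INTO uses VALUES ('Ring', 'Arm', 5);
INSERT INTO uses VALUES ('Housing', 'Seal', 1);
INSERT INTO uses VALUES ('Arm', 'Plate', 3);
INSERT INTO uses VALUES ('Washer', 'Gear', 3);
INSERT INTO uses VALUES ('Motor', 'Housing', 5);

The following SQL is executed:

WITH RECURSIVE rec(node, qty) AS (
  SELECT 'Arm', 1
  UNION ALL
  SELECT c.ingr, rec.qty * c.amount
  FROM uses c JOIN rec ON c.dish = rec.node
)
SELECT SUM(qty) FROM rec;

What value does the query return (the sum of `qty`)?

Base: (Arm, qty=1).
Iteration 1: components of {Arm} -> Motor = 1*4 = 4, Plate = 1*3 = 3.
Iteration 2: components of {Motor,Plate} -> Housing = 4*5 = 20.
Iteration 3: components of {Housing} -> Seal = 20*1 = 20, Shaft = 20*1 = 20.
Iteration 4: no further components; recursion stops.
SUM(qty) = 1 + 3 + 4 + 20 + 20 + 20 = 68.

68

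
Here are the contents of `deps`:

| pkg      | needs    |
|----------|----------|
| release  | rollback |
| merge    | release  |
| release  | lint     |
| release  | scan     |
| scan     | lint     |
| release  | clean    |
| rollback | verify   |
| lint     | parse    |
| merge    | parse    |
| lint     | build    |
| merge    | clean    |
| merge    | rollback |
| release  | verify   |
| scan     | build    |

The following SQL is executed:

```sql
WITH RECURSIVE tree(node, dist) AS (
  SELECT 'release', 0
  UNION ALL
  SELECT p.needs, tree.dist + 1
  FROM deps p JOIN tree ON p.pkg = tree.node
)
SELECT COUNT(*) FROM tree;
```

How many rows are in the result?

13

Base: (release, dist=0).
Iteration 1: edges from {release} -> (clean, dist=1), (lint, dist=1), (rollback, dist=1), (scan, dist=1), (verify, dist=1).
Iteration 2: edges from {clean,lint,rollback,scan,verify} -> (build, dist=2) x2, (lint, dist=2), (parse, dist=2), (verify, dist=2). [UNION ALL keeps all 5 new rows, including repeats]
Iteration 3: edges from {build,lint,parse,verify} -> (build, dist=3), (parse, dist=3).
Iteration 4: no outgoing edges from {build,parse}; recursion stops.
Total rows emitted: 13.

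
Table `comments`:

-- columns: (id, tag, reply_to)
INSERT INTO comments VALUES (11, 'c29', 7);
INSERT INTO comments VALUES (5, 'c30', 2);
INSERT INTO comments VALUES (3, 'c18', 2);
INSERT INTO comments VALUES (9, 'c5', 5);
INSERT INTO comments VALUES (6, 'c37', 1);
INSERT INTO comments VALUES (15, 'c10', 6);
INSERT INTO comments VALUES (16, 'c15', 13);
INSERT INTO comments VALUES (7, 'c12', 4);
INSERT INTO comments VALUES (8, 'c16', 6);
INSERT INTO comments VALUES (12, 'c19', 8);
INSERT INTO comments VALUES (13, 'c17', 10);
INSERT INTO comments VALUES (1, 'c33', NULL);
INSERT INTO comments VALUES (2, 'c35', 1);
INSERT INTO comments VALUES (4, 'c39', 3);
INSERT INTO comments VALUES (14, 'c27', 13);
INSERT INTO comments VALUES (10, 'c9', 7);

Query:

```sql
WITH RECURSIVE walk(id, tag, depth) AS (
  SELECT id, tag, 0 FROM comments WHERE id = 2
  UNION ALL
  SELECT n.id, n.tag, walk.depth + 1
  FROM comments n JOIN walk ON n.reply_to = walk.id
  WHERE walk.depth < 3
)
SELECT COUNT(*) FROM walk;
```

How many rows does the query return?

Base: id=2 (c35) at depth 0.
Iteration 1: rows with reply_to in {2} -> c18 (id 3, depth 1), c30 (id 5, depth 1).
Iteration 2: rows with reply_to in {3,5} -> c39 (id 4, depth 2), c5 (id 9, depth 2).
Iteration 3: rows with reply_to in {4,9} -> c12 (id 7, depth 3).
Iteration 4: depth < 3 fails for all current rows; recursion stops.
Total rows emitted: 6.

6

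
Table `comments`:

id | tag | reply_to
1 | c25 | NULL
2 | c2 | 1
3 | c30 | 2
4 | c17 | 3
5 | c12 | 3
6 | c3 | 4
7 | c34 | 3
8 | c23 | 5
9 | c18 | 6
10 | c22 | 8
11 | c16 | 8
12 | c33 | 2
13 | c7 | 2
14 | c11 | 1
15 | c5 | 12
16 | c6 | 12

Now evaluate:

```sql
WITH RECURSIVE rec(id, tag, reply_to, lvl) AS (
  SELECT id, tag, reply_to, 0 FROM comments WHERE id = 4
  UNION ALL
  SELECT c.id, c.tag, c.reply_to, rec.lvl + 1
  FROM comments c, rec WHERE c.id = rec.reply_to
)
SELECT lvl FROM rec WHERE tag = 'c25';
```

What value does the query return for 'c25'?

3

Base: id=4 (c17), reply_to=3, lvl 0.
Iteration 1: join on id=3 -> c30 (id 3, reply_to=2, lvl 1).
Iteration 2: join on id=2 -> c2 (id 2, reply_to=1, lvl 2).
Iteration 3: join on id=1 -> c25 (id 1, reply_to=NULL, lvl 3).
Iteration 4: reply_to is NULL; no match; recursion stops.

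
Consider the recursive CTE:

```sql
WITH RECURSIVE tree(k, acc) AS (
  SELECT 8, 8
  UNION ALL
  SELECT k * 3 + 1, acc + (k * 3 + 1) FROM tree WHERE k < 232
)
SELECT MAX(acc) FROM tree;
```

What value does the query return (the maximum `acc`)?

Base: k=8, acc=8.
Iteration 1: 8 < 232 holds -> k = 8 * 3 + 1 = 25, acc = 8 + 25 = 33.
Iteration 2: 25 < 232 holds -> k = 25 * 3 + 1 = 76, acc = 33 + 76 = 109.
Iteration 3: 76 < 232 holds -> k = 76 * 3 + 1 = 229, acc = 109 + 229 = 338.
Iteration 4: 229 < 232 holds -> k = 229 * 3 + 1 = 688, acc = 338 + 688 = 1026.
Iteration 5: 688 < 232 fails; recursion stops.
acc values: 8, 33, 109, 338, 1026; the maximum is 1026.

1026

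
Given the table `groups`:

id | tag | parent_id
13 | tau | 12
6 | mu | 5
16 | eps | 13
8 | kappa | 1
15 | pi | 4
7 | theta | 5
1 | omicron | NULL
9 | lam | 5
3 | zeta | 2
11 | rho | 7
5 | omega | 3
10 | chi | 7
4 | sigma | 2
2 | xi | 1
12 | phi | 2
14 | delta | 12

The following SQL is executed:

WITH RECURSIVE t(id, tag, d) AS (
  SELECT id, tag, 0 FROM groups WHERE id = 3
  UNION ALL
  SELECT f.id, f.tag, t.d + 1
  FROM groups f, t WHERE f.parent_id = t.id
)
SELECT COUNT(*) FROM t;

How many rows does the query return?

7

Base: id=3 (zeta) at d 0.
Iteration 1: rows with parent_id in {3} -> omega (id 5, d 1).
Iteration 2: rows with parent_id in {5} -> mu (id 6, d 2), theta (id 7, d 2), lam (id 9, d 2).
Iteration 3: rows with parent_id in {6,7,9} -> chi (id 10, d 3), rho (id 11, d 3).
Iteration 4: no rows with parent_id in {10,11}; recursion stops.
Total rows emitted: 7.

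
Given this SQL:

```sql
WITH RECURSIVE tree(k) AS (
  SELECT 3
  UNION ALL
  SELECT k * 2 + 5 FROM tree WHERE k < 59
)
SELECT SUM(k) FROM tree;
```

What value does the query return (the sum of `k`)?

Base: k=3.
Iteration 1: 3 < 59 holds -> k = 3 * 2 + 5 = 11.
Iteration 2: 11 < 59 holds -> k = 11 * 2 + 5 = 27.
Iteration 3: 27 < 59 holds -> k = 27 * 2 + 5 = 59.
Iteration 4: 59 < 59 fails; recursion stops.
SUM(k) = 3 + 11 + 27 + 59 = 100.

100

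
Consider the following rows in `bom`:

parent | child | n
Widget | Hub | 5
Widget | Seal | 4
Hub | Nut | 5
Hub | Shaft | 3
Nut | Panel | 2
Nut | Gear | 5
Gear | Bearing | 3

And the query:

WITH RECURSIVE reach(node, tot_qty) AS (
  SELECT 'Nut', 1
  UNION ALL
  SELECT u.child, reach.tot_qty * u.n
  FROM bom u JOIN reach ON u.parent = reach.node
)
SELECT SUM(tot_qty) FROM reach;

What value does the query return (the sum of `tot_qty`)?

Base: (Nut, tot_qty=1).
Iteration 1: components of {Nut} -> Gear = 1*5 = 5, Panel = 1*2 = 2.
Iteration 2: components of {Gear,Panel} -> Bearing = 5*3 = 15.
Iteration 3: no further components; recursion stops.
SUM(tot_qty) = 1 + 2 + 5 + 15 = 23.

23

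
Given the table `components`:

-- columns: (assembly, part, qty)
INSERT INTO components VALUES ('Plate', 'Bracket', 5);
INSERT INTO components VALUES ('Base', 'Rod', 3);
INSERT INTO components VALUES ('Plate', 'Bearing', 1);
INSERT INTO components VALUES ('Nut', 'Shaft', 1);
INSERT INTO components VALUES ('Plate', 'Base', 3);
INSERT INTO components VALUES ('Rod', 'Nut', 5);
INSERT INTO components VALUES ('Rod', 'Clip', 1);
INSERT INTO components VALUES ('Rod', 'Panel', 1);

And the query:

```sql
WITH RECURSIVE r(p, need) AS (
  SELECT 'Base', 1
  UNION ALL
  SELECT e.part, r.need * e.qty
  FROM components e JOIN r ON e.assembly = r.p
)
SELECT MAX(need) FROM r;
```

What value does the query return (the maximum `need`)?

15

Base: (Base, need=1).
Iteration 1: components of {Base} -> Rod = 1*3 = 3.
Iteration 2: components of {Rod} -> Clip = 3*1 = 3, Nut = 3*5 = 15, Panel = 3*1 = 3.
Iteration 3: components of {Clip,Nut,Panel} -> Shaft = 15*1 = 15.
Iteration 4: no further components; recursion stops.
need values: 1, 3, 15, 3, 3, 15; the maximum is 15.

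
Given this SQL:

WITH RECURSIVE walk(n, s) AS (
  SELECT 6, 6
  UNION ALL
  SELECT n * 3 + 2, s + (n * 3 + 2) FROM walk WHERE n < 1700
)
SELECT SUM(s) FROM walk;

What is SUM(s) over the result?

3780

Base: n=6, s=6.
Iteration 1: 6 < 1700 holds -> n = 6 * 3 + 2 = 20, s = 6 + 20 = 26.
Iteration 2: 20 < 1700 holds -> n = 20 * 3 + 2 = 62, s = 26 + 62 = 88.
Iteration 3: 62 < 1700 holds -> n = 62 * 3 + 2 = 188, s = 88 + 188 = 276.
Iteration 4: 188 < 1700 holds -> n = 188 * 3 + 2 = 566, s = 276 + 566 = 842.
Iteration 5: 566 < 1700 holds -> n = 566 * 3 + 2 = 1700, s = 842 + 1700 = 2542.
Iteration 6: 1700 < 1700 fails; recursion stops.
SUM(s) = 6 + 26 + 88 + 276 + 842 + 2542 = 3780.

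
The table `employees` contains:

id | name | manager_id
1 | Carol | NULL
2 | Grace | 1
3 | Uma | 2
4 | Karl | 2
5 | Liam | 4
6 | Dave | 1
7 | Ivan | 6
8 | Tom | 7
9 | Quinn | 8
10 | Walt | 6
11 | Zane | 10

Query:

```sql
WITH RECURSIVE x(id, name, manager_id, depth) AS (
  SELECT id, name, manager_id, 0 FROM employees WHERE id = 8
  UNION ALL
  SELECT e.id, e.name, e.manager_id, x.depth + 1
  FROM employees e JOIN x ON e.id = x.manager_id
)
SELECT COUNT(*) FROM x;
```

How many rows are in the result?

Base: id=8 (Tom), manager_id=7, depth 0.
Iteration 1: join on id=7 -> Ivan (id 7, manager_id=6, depth 1).
Iteration 2: join on id=6 -> Dave (id 6, manager_id=1, depth 2).
Iteration 3: join on id=1 -> Carol (id 1, manager_id=NULL, depth 3).
Iteration 4: manager_id is NULL; no match; recursion stops.
Total rows emitted: 4.

4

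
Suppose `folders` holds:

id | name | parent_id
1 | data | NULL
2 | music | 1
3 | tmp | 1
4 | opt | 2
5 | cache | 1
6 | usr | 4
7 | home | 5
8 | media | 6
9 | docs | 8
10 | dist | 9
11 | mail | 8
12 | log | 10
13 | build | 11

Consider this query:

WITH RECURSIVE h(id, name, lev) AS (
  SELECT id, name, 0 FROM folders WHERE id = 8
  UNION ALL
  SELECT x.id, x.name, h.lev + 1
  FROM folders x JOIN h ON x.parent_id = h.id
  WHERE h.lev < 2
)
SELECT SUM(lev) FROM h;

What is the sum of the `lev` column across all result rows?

6

Base: id=8 (media) at lev 0.
Iteration 1: rows with parent_id in {8} -> docs (id 9, lev 1), mail (id 11, lev 1).
Iteration 2: rows with parent_id in {9,11} -> dist (id 10, lev 2), build (id 13, lev 2).
Iteration 3: lev < 2 fails for all current rows; recursion stops.
SUM(lev) = 0 + 1 + 1 + 2 + 2 = 6.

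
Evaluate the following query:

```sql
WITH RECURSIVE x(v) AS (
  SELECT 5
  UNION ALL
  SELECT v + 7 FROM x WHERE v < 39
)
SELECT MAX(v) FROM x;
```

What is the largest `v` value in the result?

Base: v=5.
Iteration 1: 5 < 39 holds -> v = 5 + 7 = 12.
Iteration 2: 12 < 39 holds -> v = 12 + 7 = 19.
Iteration 3: 19 < 39 holds -> v = 19 + 7 = 26.
Iteration 4: 26 < 39 holds -> v = 26 + 7 = 33.
Iteration 5: 33 < 39 holds -> v = 33 + 7 = 40.
Iteration 6: 40 < 39 fails; recursion stops.
v values: 5, 12, 19, 26, 33, 40; the maximum is 40.

40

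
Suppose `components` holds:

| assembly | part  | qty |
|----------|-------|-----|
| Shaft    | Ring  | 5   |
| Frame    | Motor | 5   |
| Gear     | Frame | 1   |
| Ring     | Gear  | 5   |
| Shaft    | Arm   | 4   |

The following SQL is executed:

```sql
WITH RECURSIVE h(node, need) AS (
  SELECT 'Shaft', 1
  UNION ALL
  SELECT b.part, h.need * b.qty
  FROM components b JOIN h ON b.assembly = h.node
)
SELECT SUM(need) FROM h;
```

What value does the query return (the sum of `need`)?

185

Base: (Shaft, need=1).
Iteration 1: components of {Shaft} -> Arm = 1*4 = 4, Ring = 1*5 = 5.
Iteration 2: components of {Arm,Ring} -> Gear = 5*5 = 25.
Iteration 3: components of {Gear} -> Frame = 25*1 = 25.
Iteration 4: components of {Frame} -> Motor = 25*5 = 125.
Iteration 5: no further components; recursion stops.
SUM(need) = 1 + 4 + 5 + 25 + 25 + 125 = 185.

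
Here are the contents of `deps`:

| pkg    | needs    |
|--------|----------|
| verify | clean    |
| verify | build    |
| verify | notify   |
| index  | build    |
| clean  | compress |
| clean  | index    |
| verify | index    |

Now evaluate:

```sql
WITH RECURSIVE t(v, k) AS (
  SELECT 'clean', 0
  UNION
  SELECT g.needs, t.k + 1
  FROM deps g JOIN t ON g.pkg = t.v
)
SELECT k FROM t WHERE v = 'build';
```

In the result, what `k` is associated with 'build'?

2

Base: (clean, k=0).
Iteration 1: edges from {clean} -> (compress, k=1), (index, k=1).
Iteration 2: edges from {compress,index} -> (build, k=2).
Iteration 3: no outgoing edges from {build}; recursion stops.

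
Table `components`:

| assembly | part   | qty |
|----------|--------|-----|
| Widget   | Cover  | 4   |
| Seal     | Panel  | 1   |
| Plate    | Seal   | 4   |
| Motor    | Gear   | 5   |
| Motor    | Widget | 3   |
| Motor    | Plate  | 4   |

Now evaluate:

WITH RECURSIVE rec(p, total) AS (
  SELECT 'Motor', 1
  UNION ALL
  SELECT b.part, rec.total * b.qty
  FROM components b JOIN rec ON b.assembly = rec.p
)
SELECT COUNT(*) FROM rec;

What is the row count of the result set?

7

Base: (Motor, total=1).
Iteration 1: components of {Motor} -> Gear = 1*5 = 5, Plate = 1*4 = 4, Widget = 1*3 = 3.
Iteration 2: components of {Gear,Plate,Widget} -> Cover = 3*4 = 12, Seal = 4*4 = 16.
Iteration 3: components of {Cover,Seal} -> Panel = 16*1 = 16.
Iteration 4: no further components; recursion stops.
Total rows emitted: 7.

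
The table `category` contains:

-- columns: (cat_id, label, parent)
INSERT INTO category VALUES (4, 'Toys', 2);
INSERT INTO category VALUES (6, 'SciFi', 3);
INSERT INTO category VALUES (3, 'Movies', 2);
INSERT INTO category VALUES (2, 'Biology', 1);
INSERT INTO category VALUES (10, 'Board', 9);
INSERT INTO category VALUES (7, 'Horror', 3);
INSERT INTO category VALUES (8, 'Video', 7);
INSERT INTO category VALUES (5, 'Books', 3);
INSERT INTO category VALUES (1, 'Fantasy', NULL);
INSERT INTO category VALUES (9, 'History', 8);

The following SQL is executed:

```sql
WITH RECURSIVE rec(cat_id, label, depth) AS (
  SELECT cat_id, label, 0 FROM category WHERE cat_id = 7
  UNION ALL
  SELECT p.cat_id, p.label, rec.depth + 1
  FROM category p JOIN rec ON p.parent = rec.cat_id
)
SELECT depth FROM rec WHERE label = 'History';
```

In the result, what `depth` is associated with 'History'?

2

Base: cat_id=7 (Horror) at depth 0.
Iteration 1: rows with parent in {7} -> Video (id 8, depth 1).
Iteration 2: rows with parent in {8} -> History (id 9, depth 2).
Iteration 3: rows with parent in {9} -> Board (id 10, depth 3).
Iteration 4: no rows with parent in {10}; recursion stops.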